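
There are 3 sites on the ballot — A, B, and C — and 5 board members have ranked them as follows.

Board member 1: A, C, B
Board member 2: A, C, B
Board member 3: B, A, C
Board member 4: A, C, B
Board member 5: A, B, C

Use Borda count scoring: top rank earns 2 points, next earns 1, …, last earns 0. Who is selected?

A

Borda scores:
  A: 2 + 2 + 1 + 2 + 2 = 9
  B: 0 + 0 + 2 + 0 + 1 = 3
  C: 1 + 1 + 0 + 1 + 0 = 3
A has the highest total.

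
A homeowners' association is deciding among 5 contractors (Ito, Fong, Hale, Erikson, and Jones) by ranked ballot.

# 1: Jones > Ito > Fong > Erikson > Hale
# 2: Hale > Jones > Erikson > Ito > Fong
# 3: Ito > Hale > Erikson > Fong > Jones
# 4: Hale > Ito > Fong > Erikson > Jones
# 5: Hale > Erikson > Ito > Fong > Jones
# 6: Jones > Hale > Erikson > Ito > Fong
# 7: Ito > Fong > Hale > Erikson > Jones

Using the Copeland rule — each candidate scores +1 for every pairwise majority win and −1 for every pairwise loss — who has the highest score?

Hale

Pairwise results:
  Ito vs Fong: Ito wins 7–0.
  Ito vs Hale: Hale wins 4–3.
  Ito vs Erikson: Ito wins 4–3.
  Ito vs Jones: Ito wins 4–3.
  Fong vs Hale: Hale wins 5–2.
  Fong vs Erikson: Erikson wins 4–3.
  Fong vs Jones: Fong wins 4–3.
  Hale vs Erikson: Hale wins 6–1.
  Hale vs Jones: Hale wins 5–2.
  Erikson vs Jones: Erikson wins 4–3.
Copeland scores (wins − losses):
  Ito: 3 − 1 = 2
  Fong: 1 − 3 = -2
  Hale: 4 − 0 = 4
  Erikson: 2 − 2 = 0
  Jones: 0 − 4 = -4
Hale has the best Copeland score.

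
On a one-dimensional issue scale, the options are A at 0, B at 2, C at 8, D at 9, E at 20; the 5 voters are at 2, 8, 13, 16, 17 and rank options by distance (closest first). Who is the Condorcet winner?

D

With single-peaked preferences on a line, the Condorcet winner is the candidate closest to the median voter.
The median voter (position 13) is closest to D at 9.
Check: D vs B — voters closer to D: 4 of 5.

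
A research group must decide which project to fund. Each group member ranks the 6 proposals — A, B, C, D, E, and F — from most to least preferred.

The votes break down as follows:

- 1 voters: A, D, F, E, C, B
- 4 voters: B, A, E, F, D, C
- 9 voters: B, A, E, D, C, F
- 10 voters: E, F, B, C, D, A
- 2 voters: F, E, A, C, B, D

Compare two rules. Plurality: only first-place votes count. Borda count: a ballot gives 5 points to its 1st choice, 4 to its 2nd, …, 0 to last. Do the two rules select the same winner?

No

Plurality first-place counts: A 1, B 13, C 0, D 0, E 10, F 2 → B.
Borda totals: A 63, B 97, C 34, D 36, E 99, F 61 → E.
The two rules disagree: plurality picks B, Borda picks E.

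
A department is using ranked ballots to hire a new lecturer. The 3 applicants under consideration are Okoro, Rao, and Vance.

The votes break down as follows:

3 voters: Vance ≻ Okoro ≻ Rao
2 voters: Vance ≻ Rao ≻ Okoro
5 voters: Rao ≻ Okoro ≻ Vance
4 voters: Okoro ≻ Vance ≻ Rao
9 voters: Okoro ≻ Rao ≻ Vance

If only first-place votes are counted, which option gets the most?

First-place vote totals:
  Okoro: 13
  Rao: 5
  Vance: 5
Okoro has the most first-place votes.

Okoro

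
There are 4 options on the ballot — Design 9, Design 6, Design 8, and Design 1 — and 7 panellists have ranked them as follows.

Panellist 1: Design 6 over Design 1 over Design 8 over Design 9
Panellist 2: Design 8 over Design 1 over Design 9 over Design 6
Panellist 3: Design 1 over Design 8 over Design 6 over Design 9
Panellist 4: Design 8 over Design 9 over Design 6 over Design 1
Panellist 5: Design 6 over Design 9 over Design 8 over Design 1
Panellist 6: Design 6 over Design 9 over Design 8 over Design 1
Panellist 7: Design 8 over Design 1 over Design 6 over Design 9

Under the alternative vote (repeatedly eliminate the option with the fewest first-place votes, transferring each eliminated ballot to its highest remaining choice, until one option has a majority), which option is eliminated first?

Design 9

Round 1: Design 6 3, Design 8 3, Design 1 1, Design 9 0. Design 9 has the fewest and is eliminated.
Round 2: Design 6 3, Design 8 3, Design 1 1. Design 1 has the fewest and is eliminated.
Round 3: Design 8 4, Design 6 3. Design 8 has a majority.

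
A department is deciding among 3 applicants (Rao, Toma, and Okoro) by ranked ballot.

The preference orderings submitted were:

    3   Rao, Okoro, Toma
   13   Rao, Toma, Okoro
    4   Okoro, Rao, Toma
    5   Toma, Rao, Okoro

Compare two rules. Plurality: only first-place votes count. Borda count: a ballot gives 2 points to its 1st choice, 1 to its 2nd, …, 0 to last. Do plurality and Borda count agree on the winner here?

Yes

Plurality first-place counts: Rao 16, Toma 5, Okoro 4 → Rao.
Borda totals: Rao 41, Toma 23, Okoro 11 → Rao.
The two rules agree on Rao.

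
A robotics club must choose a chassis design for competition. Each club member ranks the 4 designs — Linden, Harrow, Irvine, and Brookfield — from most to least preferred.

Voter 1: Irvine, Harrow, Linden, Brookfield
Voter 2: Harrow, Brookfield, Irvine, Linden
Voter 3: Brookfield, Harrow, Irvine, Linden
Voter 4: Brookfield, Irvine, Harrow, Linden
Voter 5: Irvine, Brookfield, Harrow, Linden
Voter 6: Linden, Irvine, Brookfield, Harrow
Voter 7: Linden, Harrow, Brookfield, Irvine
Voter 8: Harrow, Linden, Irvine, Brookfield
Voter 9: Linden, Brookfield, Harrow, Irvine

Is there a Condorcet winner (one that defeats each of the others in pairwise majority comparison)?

No

Head-to-head results (9 voters total):
Linden vs Harrow: Harrow wins 6–3.
Linden vs Irvine: Irvine wins 5–4.
Linden vs Brookfield: Linden wins 5–4.
Harrow vs Irvine: Harrow wins 5–4.
Harrow vs Brookfield: Brookfield wins 5–4.
Irvine vs Brookfield: Brookfield wins 5–4.
No candidate beats all others: Linden beats Brookfield beats Harrow beats Linden, a majority cycle.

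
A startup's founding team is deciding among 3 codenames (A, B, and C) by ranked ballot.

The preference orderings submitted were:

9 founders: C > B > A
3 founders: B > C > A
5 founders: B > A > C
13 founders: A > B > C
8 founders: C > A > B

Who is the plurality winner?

C

First-place vote totals:
  A: 13
  B: 8
  C: 17
C has the most first-place votes.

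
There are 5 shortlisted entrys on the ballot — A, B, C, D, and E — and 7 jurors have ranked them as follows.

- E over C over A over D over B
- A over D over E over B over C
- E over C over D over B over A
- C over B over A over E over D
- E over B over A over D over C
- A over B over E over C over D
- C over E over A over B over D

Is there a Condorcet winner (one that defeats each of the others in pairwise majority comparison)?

Yes

Head-to-head results (7 voters total):
A vs B: A wins 4–3.
A vs C: C wins 4–3.
A vs D: A wins 6–1.
A vs E: E wins 4–3.
B vs C: C wins 4–3.
B vs D: B wins 4–3.
B vs E: E wins 5–2.
C vs D: C wins 5–2.
C vs E: E wins 5–2.
D vs E: E wins 6–1.
E beats each rival — A (4–3), B (5–2), C (5–2), D (6–1) — so E is the Condorcet winner.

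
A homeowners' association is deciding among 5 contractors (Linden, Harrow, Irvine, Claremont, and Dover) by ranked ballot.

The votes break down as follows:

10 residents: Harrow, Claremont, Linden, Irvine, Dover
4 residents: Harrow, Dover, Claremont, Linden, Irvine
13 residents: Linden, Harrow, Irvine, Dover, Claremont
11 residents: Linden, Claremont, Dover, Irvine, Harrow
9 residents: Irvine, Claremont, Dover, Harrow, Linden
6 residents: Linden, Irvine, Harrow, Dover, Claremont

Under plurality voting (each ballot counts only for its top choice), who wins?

Linden

First-place vote totals:
  Linden: 30
  Harrow: 14
  Irvine: 9
  Claremont: 0
  Dover: 0
Linden has the most first-place votes.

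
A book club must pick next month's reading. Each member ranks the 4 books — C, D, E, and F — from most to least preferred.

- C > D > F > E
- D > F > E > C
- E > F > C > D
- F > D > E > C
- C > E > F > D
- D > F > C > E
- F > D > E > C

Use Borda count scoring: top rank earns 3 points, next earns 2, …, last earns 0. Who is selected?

F

Borda scores:
  C: 3 + 0 + 1 + 0 + 3 + 1 + 0 = 8
  D: 2 + 3 + 0 + 2 + 0 + 3 + 2 = 12
  E: 0 + 1 + 3 + 1 + 2 + 0 + 1 = 8
  F: 1 + 2 + 2 + 3 + 1 + 2 + 3 = 14
F has the highest total.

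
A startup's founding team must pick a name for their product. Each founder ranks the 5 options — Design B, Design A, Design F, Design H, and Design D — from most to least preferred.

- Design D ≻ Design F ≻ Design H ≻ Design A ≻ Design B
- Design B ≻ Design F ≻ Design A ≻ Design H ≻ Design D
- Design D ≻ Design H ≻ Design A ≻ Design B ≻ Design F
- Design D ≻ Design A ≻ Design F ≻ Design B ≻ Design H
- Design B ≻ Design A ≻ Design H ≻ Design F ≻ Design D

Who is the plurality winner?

Design D

First-place vote totals:
  Design B: 2
  Design A: 0
  Design F: 0
  Design H: 0
  Design D: 3
Design D has the most first-place votes.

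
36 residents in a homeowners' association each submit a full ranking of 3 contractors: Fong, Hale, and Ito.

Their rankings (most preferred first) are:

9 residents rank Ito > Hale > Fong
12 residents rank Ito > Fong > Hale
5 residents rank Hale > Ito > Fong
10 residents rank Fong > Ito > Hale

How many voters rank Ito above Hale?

Ballots ranking Ito above Hale: 9+12+10 = 31.
Ballots ranking Hale above Ito: 5.
So 31 of 36 voters prefer Ito to Hale.

31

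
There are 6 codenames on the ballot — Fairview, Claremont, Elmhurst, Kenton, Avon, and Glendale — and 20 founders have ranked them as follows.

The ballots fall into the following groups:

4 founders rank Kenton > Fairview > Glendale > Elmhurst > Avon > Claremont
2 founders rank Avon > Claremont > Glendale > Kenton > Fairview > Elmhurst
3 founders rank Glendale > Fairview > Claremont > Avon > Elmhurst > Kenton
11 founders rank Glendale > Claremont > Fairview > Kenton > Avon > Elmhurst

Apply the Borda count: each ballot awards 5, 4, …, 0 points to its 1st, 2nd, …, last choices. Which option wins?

Glendale

Borda scores:
  Fairview: 4·4 + 2·1 + 3·4 + 11·3 = 63
  Claremont: 4·0 + 2·4 + 3·3 + 11·4 = 61
  Elmhurst: 4·2 + 2·0 + 3·1 + 11·0 = 11
  Kenton: 4·5 + 2·2 + 3·0 + 11·2 = 46
  Avon: 4·1 + 2·5 + 3·2 + 11·1 = 31
  Glendale: 4·3 + 2·3 + 3·5 + 11·5 = 88
Glendale has the highest total.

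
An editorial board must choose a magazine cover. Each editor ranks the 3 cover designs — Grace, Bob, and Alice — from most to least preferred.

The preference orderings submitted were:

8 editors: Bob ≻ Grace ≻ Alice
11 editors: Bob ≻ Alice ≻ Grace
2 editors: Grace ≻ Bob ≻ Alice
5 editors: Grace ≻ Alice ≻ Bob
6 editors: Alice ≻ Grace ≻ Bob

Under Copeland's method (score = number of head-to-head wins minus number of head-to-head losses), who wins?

Pairwise results:
  Grace vs Bob: Bob wins 19–13.
  Grace vs Alice: Alice wins 17–15.
  Bob vs Alice: Bob wins 21–11.
Copeland scores (wins − losses):
  Grace: 0 − 2 = -2
  Bob: 2 − 0 = 2
  Alice: 1 − 1 = 0
Bob has the best Copeland score.

Bob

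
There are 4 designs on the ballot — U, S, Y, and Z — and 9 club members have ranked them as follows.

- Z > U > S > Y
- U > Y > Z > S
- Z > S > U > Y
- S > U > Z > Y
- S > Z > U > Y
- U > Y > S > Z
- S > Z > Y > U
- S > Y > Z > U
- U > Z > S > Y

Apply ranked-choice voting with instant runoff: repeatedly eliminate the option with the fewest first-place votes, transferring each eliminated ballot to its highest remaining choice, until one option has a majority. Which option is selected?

S

Round 1: S 4, U 3, Z 2, Y 0. Y has the fewest and is eliminated.
Round 2: S 4, U 3, Z 2. Z has the fewest and is eliminated.
Round 3: S 5, U 4. S has a majority.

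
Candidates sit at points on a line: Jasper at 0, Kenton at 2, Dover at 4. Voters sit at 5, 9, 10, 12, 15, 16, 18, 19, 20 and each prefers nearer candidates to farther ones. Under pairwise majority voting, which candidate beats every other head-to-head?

With single-peaked preferences on a line, the Condorcet winner is the candidate closest to the median voter.
The median voter (position 15) is closest to Dover at 4.
Check: Dover vs Jasper — voters closer to Dover: 9 of 9.

Dover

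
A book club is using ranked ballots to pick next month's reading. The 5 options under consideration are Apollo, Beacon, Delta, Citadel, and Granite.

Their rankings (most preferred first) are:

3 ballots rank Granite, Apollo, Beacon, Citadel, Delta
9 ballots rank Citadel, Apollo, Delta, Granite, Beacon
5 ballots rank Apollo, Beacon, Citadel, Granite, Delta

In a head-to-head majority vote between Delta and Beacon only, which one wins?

Ballots ranking Delta above Beacon: 9.
Ballots ranking Beacon above Delta: 3+5 = 8.
Delta wins the head-to-head, 9–8.

Delta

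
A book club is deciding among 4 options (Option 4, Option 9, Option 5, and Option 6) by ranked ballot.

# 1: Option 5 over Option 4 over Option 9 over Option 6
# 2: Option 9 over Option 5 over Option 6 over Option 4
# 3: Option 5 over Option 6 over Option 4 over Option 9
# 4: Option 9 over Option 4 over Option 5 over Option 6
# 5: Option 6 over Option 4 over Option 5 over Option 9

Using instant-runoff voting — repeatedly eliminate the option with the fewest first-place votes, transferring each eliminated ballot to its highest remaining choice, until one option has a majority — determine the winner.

Round 1: Option 9 2, Option 5 2, Option 6 1, Option 4 0. Option 4 has the fewest and is eliminated.
Round 2: Option 9 2, Option 5 2, Option 6 1. Option 6 has the fewest and is eliminated.
Round 3: Option 5 3, Option 9 2. Option 5 has a majority.

Option 5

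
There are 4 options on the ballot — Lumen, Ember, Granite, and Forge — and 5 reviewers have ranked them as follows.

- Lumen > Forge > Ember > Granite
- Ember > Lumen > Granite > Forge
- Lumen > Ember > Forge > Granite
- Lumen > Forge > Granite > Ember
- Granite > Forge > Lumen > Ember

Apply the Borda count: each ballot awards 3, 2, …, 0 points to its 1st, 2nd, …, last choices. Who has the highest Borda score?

Lumen

Borda scores:
  Lumen: 3 + 2 + 3 + 3 + 1 = 12
  Ember: 1 + 3 + 2 + 0 + 0 = 6
  Granite: 0 + 1 + 0 + 1 + 3 = 5
  Forge: 2 + 0 + 1 + 2 + 2 = 7
Lumen has the highest total.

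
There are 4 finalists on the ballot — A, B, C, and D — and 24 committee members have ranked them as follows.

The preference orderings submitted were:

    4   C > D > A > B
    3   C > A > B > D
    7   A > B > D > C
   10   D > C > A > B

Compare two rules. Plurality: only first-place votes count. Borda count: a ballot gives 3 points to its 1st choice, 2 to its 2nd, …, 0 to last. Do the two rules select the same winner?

Plurality first-place counts: A 7, B 0, C 7, D 10 → D.
Borda totals: A 41, B 17, C 41, D 45 → D.
The two rules agree on D.

Yes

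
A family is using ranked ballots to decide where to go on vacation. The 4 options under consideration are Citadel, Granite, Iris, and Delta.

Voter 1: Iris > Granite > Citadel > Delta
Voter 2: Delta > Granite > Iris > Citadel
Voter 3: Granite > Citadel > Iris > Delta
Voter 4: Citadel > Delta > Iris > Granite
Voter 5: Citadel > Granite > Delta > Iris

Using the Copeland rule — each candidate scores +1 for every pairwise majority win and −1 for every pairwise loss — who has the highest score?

Granite

Pairwise results:
  Citadel vs Granite: Granite wins 3–2.
  Citadel vs Iris: Citadel wins 3–2.
  Citadel vs Delta: Citadel wins 4–1.
  Granite vs Iris: Granite wins 3–2.
  Granite vs Delta: Granite wins 3–2.
  Iris vs Delta: Delta wins 3–2.
Copeland scores (wins − losses):
  Citadel: 2 − 1 = 1
  Granite: 3 − 0 = 3
  Iris: 0 − 3 = -3
  Delta: 1 − 2 = -1
Granite has the best Copeland score.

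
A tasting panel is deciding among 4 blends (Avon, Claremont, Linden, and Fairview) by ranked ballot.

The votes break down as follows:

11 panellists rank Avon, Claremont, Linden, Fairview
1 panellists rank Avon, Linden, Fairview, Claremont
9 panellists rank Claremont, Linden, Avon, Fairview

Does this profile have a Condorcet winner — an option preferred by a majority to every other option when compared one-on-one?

Head-to-head results (21 voters total):
Avon vs Claremont: Avon wins 12–9.
Avon vs Linden: Avon wins 12–9.
Avon vs Fairview: Avon wins 21–0.
Claremont vs Linden: Claremont wins 20–1.
Claremont vs Fairview: Claremont wins 20–1.
Linden vs Fairview: Linden wins 21–0.
Avon beats each rival — Claremont (12–9), Linden (12–9), Fairview (21–0) — so Avon is the Condorcet winner.

Yes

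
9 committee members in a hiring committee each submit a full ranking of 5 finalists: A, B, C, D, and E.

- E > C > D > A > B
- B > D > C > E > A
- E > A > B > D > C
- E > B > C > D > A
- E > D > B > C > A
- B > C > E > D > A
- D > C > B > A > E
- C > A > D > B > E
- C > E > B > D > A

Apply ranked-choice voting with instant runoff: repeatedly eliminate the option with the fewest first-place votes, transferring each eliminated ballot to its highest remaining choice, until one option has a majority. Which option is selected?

C

Round 1: E 4, B 2, C 2, D 1, A 0. A has the fewest and is eliminated.
Round 2: E 4, B 2, C 2, D 1. D has the fewest and is eliminated.
Round 3: E 4, C 3, B 2. B has the fewest and is eliminated.
Round 4: C 5, E 4. C has a majority.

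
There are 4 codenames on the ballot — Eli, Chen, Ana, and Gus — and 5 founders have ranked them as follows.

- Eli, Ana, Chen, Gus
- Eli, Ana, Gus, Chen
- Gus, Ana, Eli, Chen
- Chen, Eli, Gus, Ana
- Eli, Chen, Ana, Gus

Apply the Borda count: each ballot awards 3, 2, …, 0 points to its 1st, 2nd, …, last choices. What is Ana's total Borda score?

7

Borda scores:
  Eli: 3 + 3 + 1 + 2 + 3 = 12
  Chen: 1 + 0 + 0 + 3 + 2 = 6
  Ana: 2 + 2 + 2 + 0 + 1 = 7
  Gus: 0 + 1 + 3 + 1 + 0 = 5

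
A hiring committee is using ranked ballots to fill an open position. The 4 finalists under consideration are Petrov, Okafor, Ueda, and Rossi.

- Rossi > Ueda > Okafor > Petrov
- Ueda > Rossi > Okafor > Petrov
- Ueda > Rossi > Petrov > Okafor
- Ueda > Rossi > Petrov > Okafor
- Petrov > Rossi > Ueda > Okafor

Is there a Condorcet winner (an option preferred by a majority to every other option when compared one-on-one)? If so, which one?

Ueda

Head-to-head results (5 voters total):
Petrov vs Okafor: Petrov wins 3–2.
Petrov vs Ueda: Ueda wins 4–1.
Petrov vs Rossi: Rossi wins 4–1.
Okafor vs Ueda: Ueda wins 5–0.
Okafor vs Rossi: Rossi wins 5–0.
Ueda vs Rossi: Ueda wins 3–2.
Ueda beats each rival — Petrov (4–1), Okafor (5–0), Rossi (3–2) — so Ueda is the Condorcet winner.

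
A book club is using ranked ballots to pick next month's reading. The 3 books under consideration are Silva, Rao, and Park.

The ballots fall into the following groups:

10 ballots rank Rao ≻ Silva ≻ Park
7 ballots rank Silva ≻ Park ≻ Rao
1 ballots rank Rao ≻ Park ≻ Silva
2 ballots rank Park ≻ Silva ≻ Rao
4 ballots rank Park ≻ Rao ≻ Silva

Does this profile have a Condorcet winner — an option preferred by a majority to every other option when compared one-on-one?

Head-to-head results (24 voters total):
Silva vs Rao: Rao wins 15–9.
Silva vs Park: Silva wins 17–7.
Rao vs Park: Park wins 13–11.
No candidate beats all others: Silva beats Park beats Rao beats Silva, a majority cycle.

No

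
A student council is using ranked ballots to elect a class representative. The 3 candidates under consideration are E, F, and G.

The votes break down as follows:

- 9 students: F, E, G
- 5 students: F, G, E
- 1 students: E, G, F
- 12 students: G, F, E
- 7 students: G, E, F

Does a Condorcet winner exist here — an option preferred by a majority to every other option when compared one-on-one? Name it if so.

G

Head-to-head results (34 voters total):
E vs F: F wins 26–8.
E vs G: G wins 24–10.
F vs G: G wins 20–14.
G beats each rival — E (24–10), F (20–14) — so G is the Condorcet winner.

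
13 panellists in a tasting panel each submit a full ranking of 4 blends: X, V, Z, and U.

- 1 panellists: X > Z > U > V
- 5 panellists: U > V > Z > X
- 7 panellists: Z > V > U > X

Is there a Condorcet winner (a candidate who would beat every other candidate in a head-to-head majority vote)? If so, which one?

Head-to-head results (13 voters total):
X vs V: V wins 12–1.
X vs Z: Z wins 12–1.
X vs U: U wins 12–1.
V vs Z: Z wins 8–5.
V vs U: V wins 7–6.
Z vs U: Z wins 8–5.
Z beats each rival — X (12–1), V (8–5), U (8–5) — so Z is the Condorcet winner.

Z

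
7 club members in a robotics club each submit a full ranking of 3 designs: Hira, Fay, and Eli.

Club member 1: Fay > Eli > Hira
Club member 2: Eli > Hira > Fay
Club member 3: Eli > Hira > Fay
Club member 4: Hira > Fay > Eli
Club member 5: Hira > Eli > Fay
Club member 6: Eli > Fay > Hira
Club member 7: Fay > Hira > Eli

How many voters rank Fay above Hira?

Ballots ranking Fay above Hira: 3.
Ballots ranking Hira above Fay: 4.
So 3 of 7 voters prefer Fay to Hira.

3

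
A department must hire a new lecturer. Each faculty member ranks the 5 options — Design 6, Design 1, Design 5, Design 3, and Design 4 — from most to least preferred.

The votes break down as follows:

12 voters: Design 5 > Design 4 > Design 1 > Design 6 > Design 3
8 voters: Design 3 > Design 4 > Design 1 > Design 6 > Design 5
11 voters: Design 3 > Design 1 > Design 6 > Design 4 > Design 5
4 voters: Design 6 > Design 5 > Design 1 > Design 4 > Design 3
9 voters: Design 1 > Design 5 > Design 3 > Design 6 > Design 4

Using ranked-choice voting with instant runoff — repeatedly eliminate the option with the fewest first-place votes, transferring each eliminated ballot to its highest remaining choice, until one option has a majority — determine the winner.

Design 5

Round 1: Design 3 19, Design 5 12, Design 1 9, Design 6 4, Design 4 0. Design 4 has the fewest and is eliminated.
Round 2: Design 3 19, Design 5 12, Design 1 9, Design 6 4. Design 6 has the fewest and is eliminated.
Round 3: Design 3 19, Design 5 16, Design 1 9. Design 1 has the fewest and is eliminated.
Round 4: Design 5 25, Design 3 19. Design 5 has a majority.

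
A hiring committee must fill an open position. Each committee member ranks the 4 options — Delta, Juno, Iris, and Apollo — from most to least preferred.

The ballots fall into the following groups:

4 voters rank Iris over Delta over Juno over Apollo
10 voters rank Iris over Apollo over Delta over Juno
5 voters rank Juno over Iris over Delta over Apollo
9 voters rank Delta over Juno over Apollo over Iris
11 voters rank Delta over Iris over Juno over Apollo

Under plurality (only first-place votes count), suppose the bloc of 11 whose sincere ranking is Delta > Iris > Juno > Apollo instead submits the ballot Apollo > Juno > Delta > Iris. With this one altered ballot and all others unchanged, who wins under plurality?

Iris

First-place totals with the altered ballot: Delta 9, Juno 5, Iris 14, Apollo 11.
The switch changes the winner from Delta to Iris.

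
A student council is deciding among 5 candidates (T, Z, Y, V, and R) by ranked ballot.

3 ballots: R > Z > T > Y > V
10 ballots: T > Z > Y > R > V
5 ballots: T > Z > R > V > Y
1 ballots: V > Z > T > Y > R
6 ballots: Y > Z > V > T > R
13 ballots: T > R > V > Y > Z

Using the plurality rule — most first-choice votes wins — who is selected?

T

First-place vote totals:
  T: 28
  Z: 0
  Y: 6
  V: 1
  R: 3
T has the most first-place votes.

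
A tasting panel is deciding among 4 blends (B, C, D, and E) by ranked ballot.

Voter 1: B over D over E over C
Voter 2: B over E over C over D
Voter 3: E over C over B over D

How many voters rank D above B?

Ballots ranking D above B: 0.
Ballots ranking B above D: 3.
So 0 of 3 voters prefer D to B.

0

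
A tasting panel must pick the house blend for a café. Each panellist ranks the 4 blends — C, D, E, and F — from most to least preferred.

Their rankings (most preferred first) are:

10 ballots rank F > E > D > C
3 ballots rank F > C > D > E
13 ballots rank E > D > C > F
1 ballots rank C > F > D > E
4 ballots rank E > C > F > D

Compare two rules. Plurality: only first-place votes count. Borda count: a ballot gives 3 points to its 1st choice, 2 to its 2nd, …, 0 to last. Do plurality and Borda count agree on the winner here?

Yes

Plurality first-place counts: C 1, D 0, E 17, F 13 → E.
Borda totals: C 30, D 40, E 71, F 45 → E.
The two rules agree on E.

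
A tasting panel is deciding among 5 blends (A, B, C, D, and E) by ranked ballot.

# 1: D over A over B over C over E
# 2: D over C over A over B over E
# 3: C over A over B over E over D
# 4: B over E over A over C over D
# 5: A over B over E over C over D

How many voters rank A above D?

3

Ballots ranking A above D: 3.
Ballots ranking D above A: 2.
So 3 of 5 voters prefer A to D.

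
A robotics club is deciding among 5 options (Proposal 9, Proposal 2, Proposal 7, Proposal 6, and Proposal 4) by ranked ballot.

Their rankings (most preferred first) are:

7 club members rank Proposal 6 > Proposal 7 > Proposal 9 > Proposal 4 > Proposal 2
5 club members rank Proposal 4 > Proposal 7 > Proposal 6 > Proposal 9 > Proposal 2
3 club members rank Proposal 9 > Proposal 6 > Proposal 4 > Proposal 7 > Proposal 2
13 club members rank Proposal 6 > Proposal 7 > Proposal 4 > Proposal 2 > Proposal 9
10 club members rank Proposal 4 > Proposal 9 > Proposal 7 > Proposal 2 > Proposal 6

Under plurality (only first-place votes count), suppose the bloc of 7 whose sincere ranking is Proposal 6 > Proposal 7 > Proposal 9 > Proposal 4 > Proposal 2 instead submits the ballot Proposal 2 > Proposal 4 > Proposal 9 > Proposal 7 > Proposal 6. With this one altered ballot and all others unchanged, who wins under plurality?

First-place totals with the altered ballot: Proposal 9 3, Proposal 2 7, Proposal 7 0, Proposal 6 13, Proposal 4 15.
The switch changes the winner from Proposal 6 to Proposal 4.

Proposal 4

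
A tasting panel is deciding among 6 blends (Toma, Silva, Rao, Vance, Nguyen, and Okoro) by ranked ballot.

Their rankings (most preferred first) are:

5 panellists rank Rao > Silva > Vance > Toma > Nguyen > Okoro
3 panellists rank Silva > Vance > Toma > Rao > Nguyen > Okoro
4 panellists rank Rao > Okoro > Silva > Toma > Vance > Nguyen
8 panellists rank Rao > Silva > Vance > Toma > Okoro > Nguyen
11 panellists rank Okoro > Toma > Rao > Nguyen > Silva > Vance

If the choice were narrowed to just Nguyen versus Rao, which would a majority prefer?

Rao

Ballots ranking Nguyen above Rao: 0.
Ballots ranking Rao above Nguyen: 5+3+4+8+11 = 31.
Rao wins the head-to-head, 31–0.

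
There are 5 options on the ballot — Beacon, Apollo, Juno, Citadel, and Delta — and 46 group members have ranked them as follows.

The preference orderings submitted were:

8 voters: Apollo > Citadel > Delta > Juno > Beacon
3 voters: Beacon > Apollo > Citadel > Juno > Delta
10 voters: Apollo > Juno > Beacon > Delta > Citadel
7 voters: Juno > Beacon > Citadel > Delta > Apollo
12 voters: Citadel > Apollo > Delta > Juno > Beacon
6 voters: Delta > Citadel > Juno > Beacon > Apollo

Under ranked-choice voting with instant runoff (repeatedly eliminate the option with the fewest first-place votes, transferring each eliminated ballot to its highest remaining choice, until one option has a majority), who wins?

Round 1: Apollo 18, Citadel 12, Juno 7, Delta 6, Beacon 3. Beacon has the fewest and is eliminated.
Round 2: Apollo 21, Citadel 12, Juno 7, Delta 6. Delta has the fewest and is eliminated.
Round 3: Apollo 21, Citadel 18, Juno 7. Juno has the fewest and is eliminated.
Round 4: Citadel 25, Apollo 21. Citadel has a majority.

Citadel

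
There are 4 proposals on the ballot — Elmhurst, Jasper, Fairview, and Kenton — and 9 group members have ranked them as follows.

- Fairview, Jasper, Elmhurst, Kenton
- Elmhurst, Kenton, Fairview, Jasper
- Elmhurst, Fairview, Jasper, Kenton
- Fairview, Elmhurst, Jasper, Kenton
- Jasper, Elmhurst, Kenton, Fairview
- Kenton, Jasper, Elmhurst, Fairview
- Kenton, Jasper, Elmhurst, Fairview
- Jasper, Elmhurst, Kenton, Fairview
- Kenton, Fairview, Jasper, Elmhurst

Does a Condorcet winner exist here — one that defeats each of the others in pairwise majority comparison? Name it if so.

No Condorcet winner

Head-to-head results (9 voters total):
Elmhurst vs Jasper: Jasper wins 6–3.
Elmhurst vs Fairview: Elmhurst wins 6–3.
Elmhurst vs Kenton: Elmhurst wins 6–3.
Jasper vs Fairview: Fairview wins 5–4.
Jasper vs Kenton: Jasper wins 5–4.
Fairview vs Kenton: Kenton wins 6–3.
No candidate beats all others: Elmhurst beats Fairview beats Jasper beats Elmhurst, a majority cycle.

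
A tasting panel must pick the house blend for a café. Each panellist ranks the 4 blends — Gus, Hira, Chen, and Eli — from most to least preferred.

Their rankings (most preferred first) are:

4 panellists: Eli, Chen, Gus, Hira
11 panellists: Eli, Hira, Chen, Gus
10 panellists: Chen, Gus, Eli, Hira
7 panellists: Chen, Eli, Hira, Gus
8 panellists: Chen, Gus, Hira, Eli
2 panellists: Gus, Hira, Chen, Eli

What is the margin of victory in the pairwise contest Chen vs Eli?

Ballots ranking Chen above Eli: 10+7+8+2 = 27.
Ballots ranking Eli above Chen: 4+11 = 15.
Chen wins 27–15, a margin of 12.

12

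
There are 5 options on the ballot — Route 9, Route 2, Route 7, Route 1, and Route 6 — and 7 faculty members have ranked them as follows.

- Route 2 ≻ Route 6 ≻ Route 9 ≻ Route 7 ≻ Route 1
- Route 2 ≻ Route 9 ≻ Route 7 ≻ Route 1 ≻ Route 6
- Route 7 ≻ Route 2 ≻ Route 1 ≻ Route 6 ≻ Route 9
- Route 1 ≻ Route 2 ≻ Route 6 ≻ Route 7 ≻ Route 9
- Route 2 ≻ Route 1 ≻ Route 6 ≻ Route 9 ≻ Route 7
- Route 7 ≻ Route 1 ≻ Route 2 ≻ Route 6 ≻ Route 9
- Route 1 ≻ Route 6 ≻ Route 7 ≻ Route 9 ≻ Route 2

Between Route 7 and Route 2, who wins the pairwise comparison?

Ballots ranking Route 7 above Route 2: 3.
Ballots ranking Route 2 above Route 7: 4.
Route 2 wins the head-to-head, 4–3.

Route 2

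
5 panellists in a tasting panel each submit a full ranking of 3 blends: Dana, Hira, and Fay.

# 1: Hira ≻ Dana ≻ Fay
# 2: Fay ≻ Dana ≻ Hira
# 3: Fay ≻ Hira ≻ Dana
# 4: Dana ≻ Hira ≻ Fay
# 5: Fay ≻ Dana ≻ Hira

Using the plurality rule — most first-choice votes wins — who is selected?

Fay

First-place vote totals:
  Dana: 1
  Hira: 1
  Fay: 3
Fay has the most first-place votes.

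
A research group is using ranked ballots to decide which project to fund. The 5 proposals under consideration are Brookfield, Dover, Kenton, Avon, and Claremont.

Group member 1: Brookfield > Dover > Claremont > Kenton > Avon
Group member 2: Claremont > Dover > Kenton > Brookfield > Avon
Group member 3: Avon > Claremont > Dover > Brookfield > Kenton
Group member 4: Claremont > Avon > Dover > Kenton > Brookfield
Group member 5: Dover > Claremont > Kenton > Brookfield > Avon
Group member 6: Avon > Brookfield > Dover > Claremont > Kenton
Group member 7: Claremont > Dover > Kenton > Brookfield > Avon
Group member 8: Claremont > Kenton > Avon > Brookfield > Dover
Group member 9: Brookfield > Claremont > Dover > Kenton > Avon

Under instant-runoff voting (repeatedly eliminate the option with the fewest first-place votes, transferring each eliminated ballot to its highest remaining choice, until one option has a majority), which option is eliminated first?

Kenton

Round 1: Claremont 4, Brookfield 2, Avon 2, Dover 1, Kenton 0. Kenton has the fewest and is eliminated.
Round 2: Claremont 4, Brookfield 2, Avon 2, Dover 1. Dover has the fewest and is eliminated.
Round 3: Claremont 5, Brookfield 2, Avon 2. Claremont has a majority.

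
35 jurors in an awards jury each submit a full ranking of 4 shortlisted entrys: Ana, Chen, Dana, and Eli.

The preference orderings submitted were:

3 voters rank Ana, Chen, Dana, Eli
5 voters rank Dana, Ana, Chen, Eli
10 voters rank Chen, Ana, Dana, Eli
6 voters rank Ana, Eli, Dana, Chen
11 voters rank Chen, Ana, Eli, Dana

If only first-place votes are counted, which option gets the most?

First-place vote totals:
  Ana: 9
  Chen: 21
  Dana: 5
  Eli: 0
Chen has the most first-place votes.

Chen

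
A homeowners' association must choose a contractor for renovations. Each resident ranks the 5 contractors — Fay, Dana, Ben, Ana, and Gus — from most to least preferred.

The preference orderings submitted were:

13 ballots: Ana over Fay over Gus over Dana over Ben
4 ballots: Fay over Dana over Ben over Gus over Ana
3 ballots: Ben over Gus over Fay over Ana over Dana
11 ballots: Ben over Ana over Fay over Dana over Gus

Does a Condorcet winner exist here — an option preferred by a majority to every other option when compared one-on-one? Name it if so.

Head-to-head results (31 voters total):
Fay vs Dana: Fay wins 31–0.
Fay vs Ben: Fay wins 17–14.
Fay vs Ana: Ana wins 24–7.
Fay vs Gus: Fay wins 28–3.
Dana vs Ben: Dana wins 17–14.
Dana vs Ana: Ana wins 27–4.
Dana vs Gus: Gus wins 16–15.
Ben vs Ana: Ben wins 18–13.
Ben vs Gus: Ben wins 18–13.
Ana vs Gus: Ana wins 24–7.
No candidate beats all others: Fay beats Ben beats Ana beats Fay, a majority cycle.

None — there is no Condorcet winner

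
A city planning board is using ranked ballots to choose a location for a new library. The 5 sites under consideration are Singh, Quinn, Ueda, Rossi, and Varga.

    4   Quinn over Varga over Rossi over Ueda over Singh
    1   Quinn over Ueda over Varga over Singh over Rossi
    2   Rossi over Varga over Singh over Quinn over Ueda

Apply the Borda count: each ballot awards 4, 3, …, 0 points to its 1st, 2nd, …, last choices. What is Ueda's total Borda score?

7

Borda scores:
  Singh: 4·0 + 1 + 2·2 = 5
  Quinn: 4·4 + 4 + 2·1 = 22
  Ueda: 4·1 + 3 + 2·0 = 7
  Rossi: 4·2 + 0 + 2·4 = 16
  Varga: 4·3 + 2 + 2·3 = 20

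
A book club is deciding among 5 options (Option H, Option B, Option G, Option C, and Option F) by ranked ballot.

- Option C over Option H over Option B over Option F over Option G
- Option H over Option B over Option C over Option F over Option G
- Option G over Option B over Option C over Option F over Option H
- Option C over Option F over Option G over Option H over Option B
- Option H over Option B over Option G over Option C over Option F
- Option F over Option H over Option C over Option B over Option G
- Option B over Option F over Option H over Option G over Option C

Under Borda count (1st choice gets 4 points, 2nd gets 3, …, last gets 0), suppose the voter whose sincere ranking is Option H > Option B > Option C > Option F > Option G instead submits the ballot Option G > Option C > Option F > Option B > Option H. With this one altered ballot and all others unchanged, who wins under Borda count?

Borda totals with the altered ballot: Option H 13, Option B 14, Option G 13, Option C 16, Option F 14.
The switch changes the winner from Option H to Option C.

Option C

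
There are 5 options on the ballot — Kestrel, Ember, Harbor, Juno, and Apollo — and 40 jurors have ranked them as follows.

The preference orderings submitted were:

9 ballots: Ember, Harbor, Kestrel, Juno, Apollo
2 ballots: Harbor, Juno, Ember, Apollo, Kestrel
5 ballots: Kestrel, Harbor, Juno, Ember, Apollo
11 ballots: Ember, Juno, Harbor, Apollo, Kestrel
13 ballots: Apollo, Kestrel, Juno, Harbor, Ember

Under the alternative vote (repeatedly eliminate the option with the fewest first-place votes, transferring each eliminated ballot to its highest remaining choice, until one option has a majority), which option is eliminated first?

Juno

Round 1: Ember 20, Apollo 13, Kestrel 5, Harbor 2, Juno 0. Juno has the fewest and is eliminated.
Round 2: Ember 20, Apollo 13, Kestrel 5, Harbor 2. Harbor has the fewest and is eliminated.
Round 3: Ember 22, Apollo 13, Kestrel 5. Ember has a majority.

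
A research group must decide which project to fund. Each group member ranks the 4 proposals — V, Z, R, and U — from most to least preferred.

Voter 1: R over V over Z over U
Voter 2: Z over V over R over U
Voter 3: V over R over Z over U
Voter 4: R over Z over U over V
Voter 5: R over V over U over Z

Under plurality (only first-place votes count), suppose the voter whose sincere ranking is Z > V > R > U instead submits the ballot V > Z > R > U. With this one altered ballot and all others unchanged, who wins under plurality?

R

First-place totals with the altered ballot: V 2, Z 0, R 3, U 0.
The winner is unchanged: still R.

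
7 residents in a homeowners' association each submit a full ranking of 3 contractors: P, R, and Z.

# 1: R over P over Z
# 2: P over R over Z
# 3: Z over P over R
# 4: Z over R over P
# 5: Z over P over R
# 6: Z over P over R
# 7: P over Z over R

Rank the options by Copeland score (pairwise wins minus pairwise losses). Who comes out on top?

Pairwise results:
  P vs R: P wins 5–2.
  P vs Z: Z wins 4–3.
  R vs Z: Z wins 5–2.
Copeland scores (wins − losses):
  P: 1 − 1 = 0
  R: 0 − 2 = -2
  Z: 2 − 0 = 2
Z has the best Copeland score.

Z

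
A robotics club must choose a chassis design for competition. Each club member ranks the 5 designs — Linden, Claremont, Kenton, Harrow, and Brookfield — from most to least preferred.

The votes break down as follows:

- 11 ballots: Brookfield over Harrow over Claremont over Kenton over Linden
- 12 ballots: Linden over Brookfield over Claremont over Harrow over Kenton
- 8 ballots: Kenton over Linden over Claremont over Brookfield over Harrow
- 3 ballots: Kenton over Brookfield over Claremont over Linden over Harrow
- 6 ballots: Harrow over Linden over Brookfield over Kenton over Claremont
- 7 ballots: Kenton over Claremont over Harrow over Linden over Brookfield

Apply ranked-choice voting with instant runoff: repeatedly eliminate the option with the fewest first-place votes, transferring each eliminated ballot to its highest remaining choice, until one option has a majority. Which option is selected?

Round 1: Kenton 18, Linden 12, Brookfield 11, Harrow 6, Claremont 0. Claremont has the fewest and is eliminated.
Round 2: Kenton 18, Linden 12, Brookfield 11, Harrow 6. Harrow has the fewest and is eliminated.
Round 3: Linden 18, Kenton 18, Brookfield 11. Brookfield has the fewest and is eliminated.
Round 4: Kenton 29, Linden 18. Kenton has a majority.

Kenton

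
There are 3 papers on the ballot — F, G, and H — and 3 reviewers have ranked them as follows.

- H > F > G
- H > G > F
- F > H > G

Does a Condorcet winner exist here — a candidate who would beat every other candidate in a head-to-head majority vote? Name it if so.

H

Head-to-head results (3 voters total):
F vs G: F wins 2–1.
F vs H: H wins 2–1.
G vs H: H wins 3–0.
H beats each rival — F (2–1), G (3–0) — so H is the Condorcet winner.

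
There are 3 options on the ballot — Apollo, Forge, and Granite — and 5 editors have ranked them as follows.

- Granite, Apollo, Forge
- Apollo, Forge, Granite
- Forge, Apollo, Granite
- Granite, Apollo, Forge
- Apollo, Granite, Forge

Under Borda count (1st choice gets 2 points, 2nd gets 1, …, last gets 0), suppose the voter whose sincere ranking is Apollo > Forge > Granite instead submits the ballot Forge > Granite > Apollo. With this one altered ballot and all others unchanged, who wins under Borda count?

Borda totals with the altered ballot: Apollo 5, Forge 4, Granite 6.
The switch changes the winner from Apollo to Granite.

Granite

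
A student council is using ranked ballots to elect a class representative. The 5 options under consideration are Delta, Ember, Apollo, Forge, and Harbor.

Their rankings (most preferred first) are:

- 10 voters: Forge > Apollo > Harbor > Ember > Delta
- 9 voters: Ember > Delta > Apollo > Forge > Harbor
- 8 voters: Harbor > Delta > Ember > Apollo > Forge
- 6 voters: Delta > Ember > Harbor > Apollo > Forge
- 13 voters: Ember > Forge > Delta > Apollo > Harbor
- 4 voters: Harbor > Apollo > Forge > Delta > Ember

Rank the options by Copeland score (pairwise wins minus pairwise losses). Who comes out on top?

Ember

Pairwise results:
  Delta vs Ember: Ember wins 32–18.
  Delta vs Apollo: Delta wins 36–14.
  Delta vs Forge: Forge wins 27–23.
  Delta vs Harbor: Delta wins 28–22.
  Ember vs Apollo: Ember wins 36–14.
  Ember vs Forge: Ember wins 36–14.
  Ember vs Harbor: Ember wins 28–22.
  Apollo vs Forge: Apollo wins 27–23.
  Apollo vs Harbor: Apollo wins 32–18.
  Forge vs Harbor: Forge wins 32–18.
Copeland scores (wins − losses):
  Delta: 2 − 2 = 0
  Ember: 4 − 0 = 4
  Apollo: 2 − 2 = 0
  Forge: 2 − 2 = 0
  Harbor: 0 − 4 = -4
Ember has the best Copeland score.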